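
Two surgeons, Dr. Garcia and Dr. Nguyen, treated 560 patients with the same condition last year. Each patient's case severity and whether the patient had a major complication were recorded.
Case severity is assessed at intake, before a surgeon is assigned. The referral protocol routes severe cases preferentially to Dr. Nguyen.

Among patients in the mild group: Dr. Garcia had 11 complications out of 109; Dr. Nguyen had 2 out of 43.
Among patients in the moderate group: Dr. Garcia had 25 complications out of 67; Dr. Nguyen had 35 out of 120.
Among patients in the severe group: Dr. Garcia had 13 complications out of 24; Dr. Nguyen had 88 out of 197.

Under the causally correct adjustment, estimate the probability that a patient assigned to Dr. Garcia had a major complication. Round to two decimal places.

0.37

The stratified and pooled comparisons disagree (Dr. Nguyen wins within each case severity; Dr. Garcia wins overall), so the answer turns on the causal role of case severity.
The imbalance in case severity arose from how patients were allocated, not from anything the surgeon did; and case severity independently affects the outcome. The pooled gap is confounded — condition on case severity.
Standardising Dr. Garcia to the population case severity mix: 0.271·11/109 + 0.334·25/67 + 0.395·13/24 = 0.366.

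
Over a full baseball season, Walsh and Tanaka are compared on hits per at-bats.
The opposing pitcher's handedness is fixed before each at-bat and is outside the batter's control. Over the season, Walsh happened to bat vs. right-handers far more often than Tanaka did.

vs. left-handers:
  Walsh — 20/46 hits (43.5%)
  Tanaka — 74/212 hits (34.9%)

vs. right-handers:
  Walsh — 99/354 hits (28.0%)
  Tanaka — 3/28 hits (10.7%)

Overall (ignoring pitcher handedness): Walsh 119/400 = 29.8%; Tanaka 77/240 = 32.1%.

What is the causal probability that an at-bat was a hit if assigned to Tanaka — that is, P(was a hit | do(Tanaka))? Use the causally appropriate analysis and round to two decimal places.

0.20

Pitcher handedness differs across players for reasons unrelated to any effect of the player itself, and it separately predicts the outcome — a classic confounder. We must compare within pitcher handedness levels.
Standardising Tanaka to the population pitcher handedness mix: 0.403·74/212 + 0.597·3/28 = 0.205.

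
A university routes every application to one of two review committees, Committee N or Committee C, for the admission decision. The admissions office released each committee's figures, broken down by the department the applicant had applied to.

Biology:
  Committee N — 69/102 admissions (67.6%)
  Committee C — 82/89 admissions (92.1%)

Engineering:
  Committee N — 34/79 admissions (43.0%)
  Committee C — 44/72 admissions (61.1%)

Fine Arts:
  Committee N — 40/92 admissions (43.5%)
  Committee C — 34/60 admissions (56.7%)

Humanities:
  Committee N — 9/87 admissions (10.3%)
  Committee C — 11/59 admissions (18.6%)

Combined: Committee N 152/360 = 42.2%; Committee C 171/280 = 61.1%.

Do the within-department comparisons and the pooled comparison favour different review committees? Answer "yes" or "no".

Within each department level (Biology 67.6% vs 92.1%; Engineering 43.0% vs 61.1%; Fine Arts 43.5% vs 56.7%; Humanities 10.3% vs 18.6%), Committee C has the higher rate every time. Pooled: 42.2% vs 61.1% — Committee C has the higher rate overall. They agree.

no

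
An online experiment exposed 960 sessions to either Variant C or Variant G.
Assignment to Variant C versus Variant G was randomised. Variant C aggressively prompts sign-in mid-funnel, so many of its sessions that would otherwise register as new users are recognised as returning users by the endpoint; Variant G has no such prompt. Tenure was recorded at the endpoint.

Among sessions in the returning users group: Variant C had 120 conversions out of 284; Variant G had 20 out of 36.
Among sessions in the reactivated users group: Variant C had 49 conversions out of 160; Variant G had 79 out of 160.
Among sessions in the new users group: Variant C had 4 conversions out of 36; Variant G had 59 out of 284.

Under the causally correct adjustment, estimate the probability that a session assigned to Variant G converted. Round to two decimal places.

The distribution of user tenure is itself part of what the variant does — it is an intermediate outcome. Holding it fixed would remove that part of the effect; the total effect is the pooled difference.
So P(outcome | do(Variant G)) is just the pooled rate for Variant G: 158/480 = 0.329.

0.33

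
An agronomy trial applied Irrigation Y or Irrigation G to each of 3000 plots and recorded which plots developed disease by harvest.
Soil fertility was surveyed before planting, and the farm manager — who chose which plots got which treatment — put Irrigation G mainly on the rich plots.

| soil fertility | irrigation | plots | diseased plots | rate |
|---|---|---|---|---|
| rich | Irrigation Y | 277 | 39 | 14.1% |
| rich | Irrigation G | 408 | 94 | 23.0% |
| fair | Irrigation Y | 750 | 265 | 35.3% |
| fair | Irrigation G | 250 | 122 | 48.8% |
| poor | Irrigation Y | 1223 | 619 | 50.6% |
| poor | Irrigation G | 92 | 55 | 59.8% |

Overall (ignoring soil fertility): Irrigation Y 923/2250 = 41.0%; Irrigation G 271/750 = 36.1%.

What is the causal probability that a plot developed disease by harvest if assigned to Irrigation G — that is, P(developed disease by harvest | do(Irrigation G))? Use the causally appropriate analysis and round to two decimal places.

0.48

Here soil fertility is a common cause — it drives both which irrigation a case falls under and the outcome. The crude comparison mixes populations; the stratum-specific rates are the causally relevant ones.
Standardising Irrigation G to the population soil fertility mix: 0.228·94/408 + 0.333·122/250 + 0.438·55/92 = 0.477.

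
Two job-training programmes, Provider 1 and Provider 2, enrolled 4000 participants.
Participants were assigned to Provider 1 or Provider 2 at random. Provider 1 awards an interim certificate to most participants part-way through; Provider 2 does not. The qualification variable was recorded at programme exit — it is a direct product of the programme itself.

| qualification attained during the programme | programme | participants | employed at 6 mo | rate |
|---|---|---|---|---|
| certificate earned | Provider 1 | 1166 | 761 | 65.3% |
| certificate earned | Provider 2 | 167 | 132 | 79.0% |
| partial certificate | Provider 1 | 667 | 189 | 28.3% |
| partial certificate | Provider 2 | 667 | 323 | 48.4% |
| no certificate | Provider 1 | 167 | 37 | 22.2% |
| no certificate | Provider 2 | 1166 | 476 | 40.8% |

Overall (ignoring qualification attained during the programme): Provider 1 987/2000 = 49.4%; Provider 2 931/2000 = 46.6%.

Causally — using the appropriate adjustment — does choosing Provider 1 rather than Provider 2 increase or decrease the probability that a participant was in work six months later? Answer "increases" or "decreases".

The qualification attained during the programme-specific comparison favours Provider 2 throughout, but the pooled figures favour Provider 1. The question is whether to condition on qualification attained during the programme.
Qualification attained during the programme lies on the pathway programme → qualification attained during the programme → outcome, so adjusting for it blocks the indirect effect. For the total causal effect of programme, use the unadjusted pooled rates.
Pooled: Provider 1 49.4% vs Provider 2 46.6%; Provider 1 is higher overall.

increases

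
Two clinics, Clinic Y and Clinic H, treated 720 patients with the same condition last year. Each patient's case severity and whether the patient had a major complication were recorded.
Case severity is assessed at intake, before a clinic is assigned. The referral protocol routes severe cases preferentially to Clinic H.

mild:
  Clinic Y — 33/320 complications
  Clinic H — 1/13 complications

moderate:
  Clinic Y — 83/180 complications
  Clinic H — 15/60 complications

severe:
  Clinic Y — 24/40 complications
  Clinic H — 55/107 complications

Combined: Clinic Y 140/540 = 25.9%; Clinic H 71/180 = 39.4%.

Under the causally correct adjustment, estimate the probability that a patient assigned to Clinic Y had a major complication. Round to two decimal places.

Clinic H is lower inside every case severity stratum but Clinic Y is lower in aggregate. Whether to stratify depends on how case severity relates to the clinic.
Since case severity is a pre-existing factor (not a product of the clinic) and it affects the outcome on its own, it is a confounder. The stratified rates, not the pooled rate, identify the causal effect.
Standardising Clinic Y to the population case severity mix: 0.463·33/320 + 0.333·83/180 + 0.204·24/40 = 0.324.

0.32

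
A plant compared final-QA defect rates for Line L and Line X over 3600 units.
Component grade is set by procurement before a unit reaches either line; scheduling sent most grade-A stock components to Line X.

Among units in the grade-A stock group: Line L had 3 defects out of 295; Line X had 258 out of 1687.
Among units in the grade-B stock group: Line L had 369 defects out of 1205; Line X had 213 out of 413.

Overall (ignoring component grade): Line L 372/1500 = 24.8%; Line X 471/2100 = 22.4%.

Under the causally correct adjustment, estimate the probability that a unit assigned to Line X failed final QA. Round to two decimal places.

Line L is lower inside every component grade stratum but Line X is lower in aggregate. Whether to stratify depends on how component grade relates to the line.
Here component grade is a common cause — it drives both which line a case falls under and the outcome. The crude comparison mixes populations; the stratum-specific rates are the causally relevant ones.
Standardising Line X to the population component grade mix: 0.551·258/1687 + 0.449·213/413 = 0.316.

0.32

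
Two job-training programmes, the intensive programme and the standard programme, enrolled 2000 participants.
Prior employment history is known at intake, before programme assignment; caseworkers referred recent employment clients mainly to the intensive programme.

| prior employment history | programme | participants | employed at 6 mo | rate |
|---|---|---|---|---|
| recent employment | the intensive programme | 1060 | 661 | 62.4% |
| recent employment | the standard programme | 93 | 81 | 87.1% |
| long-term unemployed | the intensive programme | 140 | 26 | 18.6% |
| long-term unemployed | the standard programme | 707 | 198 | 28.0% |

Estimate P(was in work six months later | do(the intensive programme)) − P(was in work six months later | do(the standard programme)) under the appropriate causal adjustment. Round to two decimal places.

-0.18

Prior employment history differs across programmes for reasons unrelated to any effect of the programme itself, and it separately predicts the outcome — a classic confounder. We must compare within prior employment history levels.
Adjusting over the population distribution of prior employment history: 0.577·(0.624−0.871) + 0.423·(0.186−0.280) = -0.183.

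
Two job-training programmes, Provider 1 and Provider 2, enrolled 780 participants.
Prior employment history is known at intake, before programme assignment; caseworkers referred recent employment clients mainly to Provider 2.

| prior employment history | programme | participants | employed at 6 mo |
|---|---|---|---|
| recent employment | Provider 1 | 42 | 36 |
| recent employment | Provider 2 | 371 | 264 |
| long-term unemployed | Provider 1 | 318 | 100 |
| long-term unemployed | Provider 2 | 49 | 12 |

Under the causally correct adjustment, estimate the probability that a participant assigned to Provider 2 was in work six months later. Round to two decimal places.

Prior employment history differs across programmes for reasons unrelated to any effect of the programme itself, and it separately predicts the outcome — a classic confounder. We must compare within prior employment history levels.
Standardising Provider 2 to the population prior employment history mix: 0.529·264/371 + 0.471·12/49 = 0.492.

0.49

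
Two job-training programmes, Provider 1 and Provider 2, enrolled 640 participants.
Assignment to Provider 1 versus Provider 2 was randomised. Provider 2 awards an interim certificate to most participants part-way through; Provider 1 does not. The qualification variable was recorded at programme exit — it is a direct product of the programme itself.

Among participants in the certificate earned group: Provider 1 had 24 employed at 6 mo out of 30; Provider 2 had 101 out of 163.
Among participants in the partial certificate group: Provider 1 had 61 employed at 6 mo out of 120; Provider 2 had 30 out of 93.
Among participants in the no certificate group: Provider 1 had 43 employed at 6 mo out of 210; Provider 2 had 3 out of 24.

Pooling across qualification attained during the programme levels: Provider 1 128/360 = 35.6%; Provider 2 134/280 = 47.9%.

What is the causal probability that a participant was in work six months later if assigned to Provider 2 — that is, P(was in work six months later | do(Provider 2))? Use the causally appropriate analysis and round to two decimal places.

Provider 1 is higher inside every qualification attained during the programme stratum but Provider 2 is higher in aggregate. Whether to stratify depends on how qualification attained during the programme relates to the programme.
Stratifying would compare programmes among participants the programmes themselves sorted into qualification attained during the programme groups — a form of selection on an intermediate. The unconditioned pooled rates give the total causal effect.
So P(outcome | do(Provider 2)) is just the pooled rate for Provider 2: 134/280 = 0.479.

0.48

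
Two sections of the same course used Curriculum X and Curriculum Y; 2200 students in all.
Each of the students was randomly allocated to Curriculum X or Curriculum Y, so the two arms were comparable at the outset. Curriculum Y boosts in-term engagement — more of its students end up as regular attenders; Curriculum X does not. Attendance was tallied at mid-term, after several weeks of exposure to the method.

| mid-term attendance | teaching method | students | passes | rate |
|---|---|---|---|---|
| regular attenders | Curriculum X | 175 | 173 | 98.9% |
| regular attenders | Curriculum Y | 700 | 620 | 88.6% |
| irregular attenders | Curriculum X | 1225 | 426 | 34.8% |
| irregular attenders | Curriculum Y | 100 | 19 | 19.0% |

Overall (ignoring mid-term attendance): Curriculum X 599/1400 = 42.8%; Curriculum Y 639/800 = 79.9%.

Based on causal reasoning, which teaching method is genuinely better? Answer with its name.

Curriculum Y

Within every mid-term attendance level Curriculum X has the higher rate, yet pooled Curriculum Y does — Simpson's reversal.
Mid-term attendance is recorded after the teaching method and is itself shifted by it — it sits on the causal path from teaching method to outcome. Conditioning on a mediator would strip out part of the effect we want; the pooled comparison gives the total causal effect.
Pooled: Curriculum X 42.8% vs Curriculum Y 79.9%; Curriculum Y is higher overall.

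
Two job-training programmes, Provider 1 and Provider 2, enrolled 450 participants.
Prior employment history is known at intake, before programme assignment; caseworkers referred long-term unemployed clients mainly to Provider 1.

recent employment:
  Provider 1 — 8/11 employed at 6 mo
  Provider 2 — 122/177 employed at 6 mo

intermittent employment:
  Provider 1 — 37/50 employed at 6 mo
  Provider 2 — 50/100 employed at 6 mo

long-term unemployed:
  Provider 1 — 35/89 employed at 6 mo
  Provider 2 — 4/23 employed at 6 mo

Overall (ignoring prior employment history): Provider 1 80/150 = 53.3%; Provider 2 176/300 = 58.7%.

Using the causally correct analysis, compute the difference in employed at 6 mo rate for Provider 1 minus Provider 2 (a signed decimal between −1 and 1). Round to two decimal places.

Here prior employment history is a common cause — it drives both which programme a case falls under and the outcome. The crude comparison mixes populations; the stratum-specific rates are the causally relevant ones.
Adjusting over the population distribution of prior employment history: 0.418·(0.727−0.689) + 0.333·(0.740−0.500) + 0.249·(0.393−0.174) = +0.150.

+0.15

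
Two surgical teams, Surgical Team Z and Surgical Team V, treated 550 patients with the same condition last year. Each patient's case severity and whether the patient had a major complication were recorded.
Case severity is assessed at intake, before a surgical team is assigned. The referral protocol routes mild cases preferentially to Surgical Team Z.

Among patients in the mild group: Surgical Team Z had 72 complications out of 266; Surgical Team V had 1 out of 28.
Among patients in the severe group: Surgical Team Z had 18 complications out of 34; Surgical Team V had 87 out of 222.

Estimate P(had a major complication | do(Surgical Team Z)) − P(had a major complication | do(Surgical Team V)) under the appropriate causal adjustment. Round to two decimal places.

+0.19

Since case severity is a pre-existing factor (not a product of the surgical team) and it affects the outcome on its own, it is a confounder. The stratified rates, not the pooled rate, identify the causal effect.
Adjusting over the population distribution of case severity: 0.535·(0.271−0.036) + 0.465·(0.529−0.392) = +0.190.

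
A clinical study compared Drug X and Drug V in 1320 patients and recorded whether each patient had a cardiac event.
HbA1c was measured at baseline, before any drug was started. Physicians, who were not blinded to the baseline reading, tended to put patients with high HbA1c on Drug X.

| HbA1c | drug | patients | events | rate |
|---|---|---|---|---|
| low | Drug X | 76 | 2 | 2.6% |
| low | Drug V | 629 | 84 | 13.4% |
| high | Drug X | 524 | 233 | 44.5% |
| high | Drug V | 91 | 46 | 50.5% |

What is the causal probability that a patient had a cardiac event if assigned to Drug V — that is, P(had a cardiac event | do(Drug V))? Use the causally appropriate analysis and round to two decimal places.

0.31

HbA1c satisfies the back-door criterion: it is not a descendant of the drug, and it blocks the spurious path from drug to outcome. Adjusting for it (i.e., using the within-HbA1c rates) gives the causal effect.
Standardising Drug V to the population HbA1c mix: 0.534·84/629 + 0.466·46/91 = 0.307.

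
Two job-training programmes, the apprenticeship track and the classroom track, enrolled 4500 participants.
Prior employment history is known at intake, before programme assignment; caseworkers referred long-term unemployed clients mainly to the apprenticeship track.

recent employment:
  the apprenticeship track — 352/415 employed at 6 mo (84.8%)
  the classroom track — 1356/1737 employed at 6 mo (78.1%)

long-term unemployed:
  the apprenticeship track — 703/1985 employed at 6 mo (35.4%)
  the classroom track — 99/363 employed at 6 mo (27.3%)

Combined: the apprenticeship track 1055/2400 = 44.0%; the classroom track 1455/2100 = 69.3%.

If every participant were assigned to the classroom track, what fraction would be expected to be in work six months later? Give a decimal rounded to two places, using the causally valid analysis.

0.52

The imbalance in prior employment history arose from how participants were allocated, not from anything the programme did; and prior employment history independently affects the outcome. The pooled gap is confounded — condition on prior employment history.
Standardising the classroom track to the population prior employment history mix: 0.478·1356/1737 + 0.522·99/363 = 0.516.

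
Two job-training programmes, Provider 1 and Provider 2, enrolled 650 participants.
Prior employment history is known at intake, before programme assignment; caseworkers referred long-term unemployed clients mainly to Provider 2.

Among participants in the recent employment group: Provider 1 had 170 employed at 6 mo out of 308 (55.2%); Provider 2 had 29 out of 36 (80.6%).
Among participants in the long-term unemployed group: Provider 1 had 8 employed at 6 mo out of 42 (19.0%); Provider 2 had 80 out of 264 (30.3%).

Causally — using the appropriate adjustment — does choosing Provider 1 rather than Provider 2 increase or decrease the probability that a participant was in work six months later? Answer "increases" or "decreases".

decreases

The imbalance in prior employment history arose from how participants were allocated, not from anything the programme did; and prior employment history independently affects the outcome. The pooled gap is confounded — condition on prior employment history.
Within each level — recent employment: 55.2% vs 80.6%; long-term unemployed: 19.0% vs 30.3% — Provider 2 is higher every time.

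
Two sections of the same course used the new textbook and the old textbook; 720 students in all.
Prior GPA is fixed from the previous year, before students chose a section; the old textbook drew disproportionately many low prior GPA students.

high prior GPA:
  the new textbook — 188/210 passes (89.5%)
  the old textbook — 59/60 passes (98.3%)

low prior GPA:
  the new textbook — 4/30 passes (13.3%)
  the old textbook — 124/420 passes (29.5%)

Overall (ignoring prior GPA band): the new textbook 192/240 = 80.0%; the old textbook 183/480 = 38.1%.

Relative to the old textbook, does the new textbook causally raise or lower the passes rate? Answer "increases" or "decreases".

Prior GPA band differs across teaching methods for reasons unrelated to any effect of the teaching method itself, and it separately predicts the outcome — a classic confounder. We must compare within prior GPA band levels.
Within each level — high prior GPA: 89.5% vs 98.3%; low prior GPA: 13.3% vs 29.5% — the old textbook is higher every time.

decreases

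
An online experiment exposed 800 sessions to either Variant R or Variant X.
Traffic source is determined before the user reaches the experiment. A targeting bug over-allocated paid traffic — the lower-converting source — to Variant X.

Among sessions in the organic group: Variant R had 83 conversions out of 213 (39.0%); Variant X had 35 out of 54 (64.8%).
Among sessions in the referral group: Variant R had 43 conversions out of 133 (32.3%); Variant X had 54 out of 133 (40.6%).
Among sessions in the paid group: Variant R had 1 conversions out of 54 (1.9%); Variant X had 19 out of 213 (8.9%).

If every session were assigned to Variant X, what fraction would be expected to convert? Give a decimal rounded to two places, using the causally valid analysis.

0.38

The stratified and pooled comparisons disagree (Variant X wins within each traffic source; Variant R wins overall), so the answer turns on the causal role of traffic source.
Traffic source satisfies the back-door criterion: it is not a descendant of the variant, and it blocks the spurious path from variant to outcome. Adjusting for it (i.e., using the within-traffic source rates) gives the causal effect.
Standardising Variant X to the population traffic source mix: 0.334·35/54 + 0.333·54/133 + 0.334·19/213 = 0.381.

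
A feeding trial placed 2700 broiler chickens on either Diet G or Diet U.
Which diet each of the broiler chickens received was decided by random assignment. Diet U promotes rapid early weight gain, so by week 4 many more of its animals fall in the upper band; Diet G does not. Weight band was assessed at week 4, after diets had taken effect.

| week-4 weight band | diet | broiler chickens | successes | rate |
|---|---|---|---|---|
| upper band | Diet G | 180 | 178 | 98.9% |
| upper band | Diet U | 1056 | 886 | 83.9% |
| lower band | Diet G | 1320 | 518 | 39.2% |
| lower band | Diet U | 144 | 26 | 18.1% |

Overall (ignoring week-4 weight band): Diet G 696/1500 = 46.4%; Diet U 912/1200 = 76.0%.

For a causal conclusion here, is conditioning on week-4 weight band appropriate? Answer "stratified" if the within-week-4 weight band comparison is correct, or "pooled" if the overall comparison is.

pooled

Diet G is higher inside every week-4 weight band stratum but Diet U is higher in aggregate. Whether to stratify depends on how week-4 weight band relates to the diet.
Week-4 weight band lies on the pathway diet → week-4 weight band → outcome, so adjusting for it blocks the indirect effect. For the total causal effect of diet, use the unadjusted pooled rates.
Pooled: Diet G 46.4% vs Diet U 76.0%; Diet U is higher overall.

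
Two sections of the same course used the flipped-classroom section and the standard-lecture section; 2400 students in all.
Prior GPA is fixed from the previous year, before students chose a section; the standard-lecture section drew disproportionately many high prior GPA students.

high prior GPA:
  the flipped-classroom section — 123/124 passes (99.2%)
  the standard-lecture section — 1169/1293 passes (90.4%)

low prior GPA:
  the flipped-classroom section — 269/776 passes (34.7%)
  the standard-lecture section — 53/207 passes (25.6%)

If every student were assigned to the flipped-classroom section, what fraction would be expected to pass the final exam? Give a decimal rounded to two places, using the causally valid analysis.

0.73

Prior GPA band differs across teaching methods for reasons unrelated to any effect of the teaching method itself, and it separately predicts the outcome — a classic confounder. We must compare within prior GPA band levels.
Standardising the flipped-classroom section to the population prior GPA band mix: 0.590·123/124 + 0.410·269/776 = 0.728.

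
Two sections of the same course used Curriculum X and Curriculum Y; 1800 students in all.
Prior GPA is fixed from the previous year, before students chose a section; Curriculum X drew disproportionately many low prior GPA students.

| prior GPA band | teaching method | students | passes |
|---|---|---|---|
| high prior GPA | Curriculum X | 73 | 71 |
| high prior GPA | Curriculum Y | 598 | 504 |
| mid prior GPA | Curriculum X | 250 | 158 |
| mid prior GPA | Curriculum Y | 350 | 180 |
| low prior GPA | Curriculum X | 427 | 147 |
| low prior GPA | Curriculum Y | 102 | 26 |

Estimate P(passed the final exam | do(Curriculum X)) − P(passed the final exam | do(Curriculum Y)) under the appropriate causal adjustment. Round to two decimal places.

The stratified and pooled comparisons disagree (Curriculum X wins within each prior GPA band; Curriculum Y wins overall), so the answer turns on the causal role of prior GPA band.
Since prior GPA band is a pre-existing factor (not a product of the teaching method) and it affects the outcome on its own, it is a confounder. The stratified rates, not the pooled rate, identify the causal effect.
Adjusting over the population distribution of prior GPA band: 0.373·(0.973−0.843) + 0.333·(0.632−0.514) + 0.294·(0.344−0.255) = +0.114.

+0.11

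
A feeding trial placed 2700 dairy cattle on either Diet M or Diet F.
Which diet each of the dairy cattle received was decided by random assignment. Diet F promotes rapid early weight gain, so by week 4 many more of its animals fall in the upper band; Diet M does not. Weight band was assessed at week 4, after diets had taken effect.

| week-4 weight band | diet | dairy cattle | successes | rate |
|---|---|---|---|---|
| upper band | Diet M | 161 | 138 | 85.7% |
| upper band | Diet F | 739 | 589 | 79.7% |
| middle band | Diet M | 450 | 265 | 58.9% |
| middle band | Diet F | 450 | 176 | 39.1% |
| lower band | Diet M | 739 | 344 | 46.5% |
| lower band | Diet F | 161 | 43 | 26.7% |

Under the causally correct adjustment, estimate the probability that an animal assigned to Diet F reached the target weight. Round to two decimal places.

Diet M is higher inside every week-4 weight band stratum but Diet F is higher in aggregate. Whether to stratify depends on how week-4 weight band relates to the diet.
Week-4 weight band is recorded after the diet and is itself shifted by it — it sits on the causal path from diet to outcome. Conditioning on a mediator would strip out part of the effect we want; the pooled comparison gives the total causal effect.
So P(outcome | do(Diet F)) is just the pooled rate for Diet F: 808/1350 = 0.599.

0.60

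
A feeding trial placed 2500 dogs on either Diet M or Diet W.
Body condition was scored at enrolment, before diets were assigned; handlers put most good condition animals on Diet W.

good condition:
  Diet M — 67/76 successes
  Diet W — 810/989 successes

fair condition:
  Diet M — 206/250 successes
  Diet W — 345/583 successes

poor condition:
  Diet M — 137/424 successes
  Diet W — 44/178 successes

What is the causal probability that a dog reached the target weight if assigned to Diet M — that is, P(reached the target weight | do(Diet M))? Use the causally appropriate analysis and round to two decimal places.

0.73

Starting body condition is set before the diet has any effect — it is not caused by the diet — and it independently drives the outcome. That makes it a confounder, so the causal comparison is within starting body condition levels.
Standardising Diet M to the population starting body condition mix: 0.426·67/76 + 0.333·206/250 + 0.241·137/424 = 0.728.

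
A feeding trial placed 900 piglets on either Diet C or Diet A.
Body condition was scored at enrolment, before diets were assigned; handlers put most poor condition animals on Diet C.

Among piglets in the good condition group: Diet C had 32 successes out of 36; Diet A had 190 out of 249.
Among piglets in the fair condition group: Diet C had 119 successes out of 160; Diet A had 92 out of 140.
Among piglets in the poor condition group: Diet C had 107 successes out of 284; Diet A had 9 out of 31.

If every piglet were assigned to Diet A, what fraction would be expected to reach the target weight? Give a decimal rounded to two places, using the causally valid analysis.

0.56

The starting body condition-specific comparison favours Diet C throughout, but the pooled figures favour Diet A. The question is whether to condition on starting body condition.
Here starting body condition is a common cause — it drives both which diet a case falls under and the outcome. The crude comparison mixes populations; the stratum-specific rates are the causally relevant ones.
Standardising Diet A to the population starting body condition mix: 0.317·190/249 + 0.333·92/140 + 0.350·9/31 = 0.562.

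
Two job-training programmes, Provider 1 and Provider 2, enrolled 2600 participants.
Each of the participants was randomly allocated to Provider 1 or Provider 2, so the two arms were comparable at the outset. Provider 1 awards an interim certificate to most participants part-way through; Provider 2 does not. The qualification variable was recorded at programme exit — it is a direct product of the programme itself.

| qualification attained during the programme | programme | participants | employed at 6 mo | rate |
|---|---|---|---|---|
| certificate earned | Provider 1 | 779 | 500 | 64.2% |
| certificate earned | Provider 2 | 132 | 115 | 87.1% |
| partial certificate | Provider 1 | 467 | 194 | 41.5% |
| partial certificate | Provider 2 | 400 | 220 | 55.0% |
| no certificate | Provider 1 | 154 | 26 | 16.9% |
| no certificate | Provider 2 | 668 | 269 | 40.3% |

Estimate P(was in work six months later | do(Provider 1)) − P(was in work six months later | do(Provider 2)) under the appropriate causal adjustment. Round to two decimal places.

Because the programme influences qualification attained during the programme, qualification attained during the programme is a post-treatment mediator, not a confounder. Stratifying on it would bias the estimate; the causal effect is the crude pooled difference.
The causal difference is the pooled difference: 0.514 − 0.503 = +0.011.

+0.01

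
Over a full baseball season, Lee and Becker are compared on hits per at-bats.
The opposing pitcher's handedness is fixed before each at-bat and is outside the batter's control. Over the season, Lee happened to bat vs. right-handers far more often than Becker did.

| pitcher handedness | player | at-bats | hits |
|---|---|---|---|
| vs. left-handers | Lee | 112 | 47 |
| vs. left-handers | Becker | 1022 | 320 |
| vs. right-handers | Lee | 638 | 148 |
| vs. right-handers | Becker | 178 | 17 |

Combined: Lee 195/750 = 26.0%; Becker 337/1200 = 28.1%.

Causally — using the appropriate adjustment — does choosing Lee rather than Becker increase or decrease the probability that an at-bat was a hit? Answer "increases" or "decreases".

Pitcher handedness is set before the player has any effect — it is not caused by the player — and it independently drives the outcome. That makes it a confounder, so the causal comparison is within pitcher handedness levels.
Within each level — vs. left-handers: 42.0% vs 31.3%; vs. right-handers: 23.2% vs 9.6% — Lee is higher every time.

increases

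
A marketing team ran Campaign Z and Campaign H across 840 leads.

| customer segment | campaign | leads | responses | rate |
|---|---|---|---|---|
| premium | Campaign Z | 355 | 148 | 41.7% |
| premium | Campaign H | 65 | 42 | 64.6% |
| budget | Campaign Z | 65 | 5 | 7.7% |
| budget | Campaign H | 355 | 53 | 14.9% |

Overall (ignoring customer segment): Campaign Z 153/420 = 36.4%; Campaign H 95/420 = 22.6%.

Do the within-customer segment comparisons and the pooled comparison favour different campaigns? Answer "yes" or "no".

yes

Within each customer segment level (premium 41.7% vs 64.6%; budget 7.7% vs 14.9%), Campaign H has the higher rate every time. Pooled: 36.4% vs 22.6% — Campaign Z has the higher rate overall. The two comparisons disagree.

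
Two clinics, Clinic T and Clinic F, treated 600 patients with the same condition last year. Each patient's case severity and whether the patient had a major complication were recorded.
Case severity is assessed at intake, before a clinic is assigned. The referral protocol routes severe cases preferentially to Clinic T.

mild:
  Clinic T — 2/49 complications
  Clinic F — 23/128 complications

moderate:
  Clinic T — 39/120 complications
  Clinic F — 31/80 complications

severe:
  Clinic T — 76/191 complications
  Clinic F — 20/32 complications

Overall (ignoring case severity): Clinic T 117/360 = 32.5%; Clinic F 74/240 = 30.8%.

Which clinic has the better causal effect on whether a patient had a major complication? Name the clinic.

Clinic T

Clinic T is lower inside every case severity stratum but Clinic F is lower in aggregate. Whether to stratify depends on how case severity relates to the clinic.
Case severity is set before the clinic has any effect — it is not caused by the clinic — and it independently drives the outcome. That makes it a confounder, so the causal comparison is within case severity levels.
Within each level — mild: 4.1% vs 18.0%; moderate: 32.5% vs 38.8%; severe: 39.8% vs 62.5% — Clinic T is lower every time.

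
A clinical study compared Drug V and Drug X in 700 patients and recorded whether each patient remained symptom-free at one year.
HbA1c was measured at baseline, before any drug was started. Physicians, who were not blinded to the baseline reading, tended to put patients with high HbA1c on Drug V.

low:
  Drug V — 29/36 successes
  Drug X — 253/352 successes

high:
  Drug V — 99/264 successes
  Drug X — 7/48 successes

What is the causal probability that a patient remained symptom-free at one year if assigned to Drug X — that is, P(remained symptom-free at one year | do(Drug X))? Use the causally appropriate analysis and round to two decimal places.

0.46

The HbA1c-specific comparison favours Drug V throughout, but the pooled figures favour Drug X. The question is whether to condition on HbA1c.
HbA1c differs across drugs for reasons unrelated to any effect of the drug itself, and it separately predicts the outcome — a classic confounder. We must compare within HbA1c levels.
Standardising Drug X to the population HbA1c mix: 0.554·253/352 + 0.446·7/48 = 0.463.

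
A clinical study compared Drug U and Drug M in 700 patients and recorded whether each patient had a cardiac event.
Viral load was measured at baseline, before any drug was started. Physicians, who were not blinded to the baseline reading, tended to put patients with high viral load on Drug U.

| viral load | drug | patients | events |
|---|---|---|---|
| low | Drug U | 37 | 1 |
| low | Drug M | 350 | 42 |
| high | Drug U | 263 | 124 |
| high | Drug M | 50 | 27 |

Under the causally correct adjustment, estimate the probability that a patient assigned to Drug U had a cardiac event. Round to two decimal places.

0.23

Here viral load is a common cause — it drives both which drug a case falls under and the outcome. The crude comparison mixes populations; the stratum-specific rates are the causally relevant ones.
Standardising Drug U to the population viral load mix: 0.553·1/37 + 0.447·124/263 = 0.226.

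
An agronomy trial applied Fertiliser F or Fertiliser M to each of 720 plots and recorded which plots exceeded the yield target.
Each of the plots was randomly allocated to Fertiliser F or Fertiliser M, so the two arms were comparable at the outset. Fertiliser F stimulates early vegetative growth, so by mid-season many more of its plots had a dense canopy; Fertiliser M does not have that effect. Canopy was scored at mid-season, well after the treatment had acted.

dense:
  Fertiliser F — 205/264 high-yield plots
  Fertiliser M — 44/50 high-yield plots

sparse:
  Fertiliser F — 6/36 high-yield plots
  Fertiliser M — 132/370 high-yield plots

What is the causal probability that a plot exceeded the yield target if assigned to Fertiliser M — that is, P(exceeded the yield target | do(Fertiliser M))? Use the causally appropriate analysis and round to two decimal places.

0.42

Mid-season canopy is downstream of the fertiliser. One should not condition on a consequence of treatment, so the overall rates are the right comparison.
So P(outcome | do(Fertiliser M)) is just the pooled rate for Fertiliser M: 176/420 = 0.419.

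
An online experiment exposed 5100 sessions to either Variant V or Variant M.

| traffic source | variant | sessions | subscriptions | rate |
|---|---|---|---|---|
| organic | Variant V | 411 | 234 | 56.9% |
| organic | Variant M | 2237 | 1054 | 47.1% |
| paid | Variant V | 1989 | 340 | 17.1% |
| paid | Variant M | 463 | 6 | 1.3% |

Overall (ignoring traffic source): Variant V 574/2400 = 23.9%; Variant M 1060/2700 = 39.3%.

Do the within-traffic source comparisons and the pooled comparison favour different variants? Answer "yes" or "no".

yes

Within each traffic source level (organic 56.9% vs 47.1%; paid 17.1% vs 1.3%), Variant V has the higher rate every time. Pooled: 23.9% vs 39.3% — Variant M has the higher rate overall. The two comparisons disagree.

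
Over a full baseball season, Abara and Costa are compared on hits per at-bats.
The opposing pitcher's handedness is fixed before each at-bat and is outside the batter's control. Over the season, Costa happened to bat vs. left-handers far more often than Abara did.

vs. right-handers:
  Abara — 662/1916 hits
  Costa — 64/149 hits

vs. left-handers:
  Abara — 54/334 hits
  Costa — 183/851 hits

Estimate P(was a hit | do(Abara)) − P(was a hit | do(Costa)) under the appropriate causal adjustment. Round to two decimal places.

-0.07

Since pitcher handedness is a pre-existing factor (not a product of the player) and it affects the outcome on its own, it is a confounder. The stratified rates, not the pooled rate, identify the causal effect.
Adjusting over the population distribution of pitcher handedness: 0.635·(0.346−0.430) + 0.365·(0.162−0.215) = -0.073.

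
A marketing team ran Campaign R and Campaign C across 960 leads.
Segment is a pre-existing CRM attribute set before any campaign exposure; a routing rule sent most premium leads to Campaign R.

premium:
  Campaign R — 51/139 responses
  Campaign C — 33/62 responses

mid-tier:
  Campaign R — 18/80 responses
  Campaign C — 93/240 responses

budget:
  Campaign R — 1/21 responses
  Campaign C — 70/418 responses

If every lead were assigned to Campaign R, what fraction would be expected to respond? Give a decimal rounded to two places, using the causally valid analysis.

Within every customer segment level Campaign C has the higher rate, yet pooled Campaign R does — Simpson's reversal.
The imbalance in customer segment arose from how leads were allocated, not from anything the campaign did; and customer segment independently affects the outcome. The pooled gap is confounded — condition on customer segment.
Standardising Campaign R to the population customer segment mix: 0.209·51/139 + 0.333·18/80 + 0.457·1/21 = 0.174.

0.17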